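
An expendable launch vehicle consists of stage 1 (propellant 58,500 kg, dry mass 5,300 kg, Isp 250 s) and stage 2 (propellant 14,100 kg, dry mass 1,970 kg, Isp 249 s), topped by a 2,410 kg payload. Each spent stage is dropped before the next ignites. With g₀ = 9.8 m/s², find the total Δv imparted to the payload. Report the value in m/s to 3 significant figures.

Δv ≈ 6550 m/s

Ignition mass of stage 1 = 58,500+5,300 + 14,100+1,970 + 2,410 = 82,280 kg.
Stage 1: m₀ = 82,280 kg, m_f = 82,280 − 58,500 = 23,780 kg; Δv = 250×9.8×ln(3.46) = 2450.0×1.2413 ≈ 3041 m/s.
Stage 2: m₀ = 18,480 kg, m_f = 18,480 − 14,100 = 4,380 kg; Δv = 249×9.8×ln(4.219) = 2440.2×1.4396 ≈ 3513 m/s.
Total Δv = 3041 + 3513 = 6554 m/s.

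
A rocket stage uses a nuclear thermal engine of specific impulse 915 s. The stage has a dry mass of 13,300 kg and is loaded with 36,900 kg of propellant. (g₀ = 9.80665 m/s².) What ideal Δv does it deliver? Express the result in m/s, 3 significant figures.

v_e = Isp · g₀ = 915 × 9.80665 = 8973.1 m/s.
m₀ = m_dry + m_prop = 13,300 + 36,900 = 50,200 kg.
By the Tsiolkovsky rocket equation, Δv = v_e · ln(m₀/m_f) = 8973.1 × ln(3.774) = 8973.1 × 1.3283 ≈ 11918.5 m/s.

Δv ≈ 11900 m/s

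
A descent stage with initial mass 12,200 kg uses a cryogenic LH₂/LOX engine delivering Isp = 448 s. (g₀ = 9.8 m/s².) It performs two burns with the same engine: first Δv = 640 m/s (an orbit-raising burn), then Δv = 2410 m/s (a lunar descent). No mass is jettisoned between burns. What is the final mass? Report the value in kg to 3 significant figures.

final mass ≈ 6090 kg

v_e = Isp · g₀ = 448 × 9.8 = 4390.4 m/s.
After the first burn: m = 12200 × exp(−640/4390.4) = 12200 × 0.86435 = 10,545.1 kg.
After the second burn: m = 10,545.1 × exp(−2410/4390.4) = 10,545.1 × 0.57757 = 6,090.53 kg.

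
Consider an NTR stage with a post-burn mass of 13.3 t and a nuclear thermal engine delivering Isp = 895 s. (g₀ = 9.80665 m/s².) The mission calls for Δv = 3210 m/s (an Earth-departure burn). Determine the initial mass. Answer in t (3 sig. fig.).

v_e = Isp · g₀ = 895 × 9.80665 = 8777.0 m/s.
m₀/m_f = exp(Δv / v_e) = exp(3210 / 8777.0) = exp(0.3657) = 1.4416.
m₀ = m_f × 1.4416 = 13.3 × 1.4416 = 19.1733 t.

initial mass ≈ 19.2 t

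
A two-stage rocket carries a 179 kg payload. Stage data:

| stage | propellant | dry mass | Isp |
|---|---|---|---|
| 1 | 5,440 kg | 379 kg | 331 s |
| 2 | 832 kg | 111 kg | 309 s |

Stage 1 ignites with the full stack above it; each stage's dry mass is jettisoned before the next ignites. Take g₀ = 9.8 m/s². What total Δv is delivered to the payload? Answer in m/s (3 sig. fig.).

Δv ≈ 9060 m/s

Ignition mass of stage 1 = 5,440+379 + 832+111 + 179 = 6,941 kg.
Stage 1: m₀ = 6,941 kg, m_f = 6,941 − 5,440 = 1,501 kg; Δv = 331×9.8×ln(4.624) = 3243.8×1.5313 ≈ 4967 m/s.
Stage 2: m₀ = 1,122 kg, m_f = 1,122 − 832 = 290 kg; Δv = 309×9.8×ln(3.869) = 3028.2×1.3530 ≈ 4097 m/s.
Total Δv = 4967 + 4097 = 9064 m/s.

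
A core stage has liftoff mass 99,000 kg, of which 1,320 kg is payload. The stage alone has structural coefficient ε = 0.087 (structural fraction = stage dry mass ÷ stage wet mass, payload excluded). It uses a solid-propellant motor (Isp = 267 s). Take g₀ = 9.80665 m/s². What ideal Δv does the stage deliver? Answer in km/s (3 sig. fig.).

Δv ≈ 6.05 km/s

Stage wet mass = m₀ − payload = 99,000 − 1,320 = 97,680 kg.
Stage dry mass = ε × stage wet mass = 0.087 × 97,680 = 8,498.16 kg.
Burnout mass m_f = stage dry + payload = 8,498.16 + 1,320 = 9,818.16 kg.
v_e = Isp · g₀ = 267 × 9.80665 = 2618.4 m/s.
From the ideal rocket equation, Δv = v_e · ln(99,000/9,818.16) = 2618.4 × ln(10.08) = 2618.4 × 2.3109 ≈ 6051 m/s.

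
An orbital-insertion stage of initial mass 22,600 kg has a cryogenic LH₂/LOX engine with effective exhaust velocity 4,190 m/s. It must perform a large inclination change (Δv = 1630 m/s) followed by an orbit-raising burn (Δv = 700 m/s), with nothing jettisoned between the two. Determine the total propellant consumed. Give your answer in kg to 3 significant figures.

total propellant consumed ≈ 9640 kg

After the first burn: m = 22600 × exp(−1630/4190.0) = 22600 × 0.67772 = 15,316.5 kg.
After the second burn: m = 15,316.5 × exp(−700/4190.0) = 15,316.5 × 0.84615 = 12,960.1 kg.
Total propellant = m₀ − m_final = 22600 − 12,960.1 = 9,639.9 kg.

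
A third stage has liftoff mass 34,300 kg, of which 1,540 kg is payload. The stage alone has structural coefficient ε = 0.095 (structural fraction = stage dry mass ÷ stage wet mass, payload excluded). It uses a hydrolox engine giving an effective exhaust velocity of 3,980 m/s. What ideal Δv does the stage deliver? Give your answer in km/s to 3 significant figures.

Stage wet mass = m₀ − payload = 34,300 − 1,540 = 32,760 kg.
Stage dry mass = ε × stage wet mass = 0.095 × 32,760 = 3,112.2 kg.
Burnout mass m_f = stage dry + payload = 3,112.2 + 1,540 = 4,652.2 kg.
Δv = v_e · ln(34,300/4,652.2) = 3980.0 × ln(7.373) = 3980.0 × 1.9978 ≈ 7951 m/s.

Δv ≈ 7.95 km/s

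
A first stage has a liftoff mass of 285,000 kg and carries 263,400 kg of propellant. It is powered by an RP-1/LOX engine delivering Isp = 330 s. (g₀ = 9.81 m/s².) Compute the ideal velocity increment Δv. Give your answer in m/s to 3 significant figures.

Δv ≈ 8350 m/s

v_e = Isp · g₀ = 330 × 9.81 = 3237.3 m/s.
m_f = m₀ − m_prop = 285,000 − 263,400 = 21,600 kg.
By the Tsiolkovsky rocket equation, Δv = v_e · ln(m₀/m_f) = 3237.3 × ln(13.19) = 3237.3 × 2.5798 ≈ 8351.6 m/s.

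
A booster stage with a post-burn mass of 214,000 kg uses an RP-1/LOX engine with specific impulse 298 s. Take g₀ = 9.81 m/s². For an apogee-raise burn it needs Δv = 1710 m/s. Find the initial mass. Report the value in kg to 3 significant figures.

v_e = Isp · g₀ = 298 × 9.81 = 2923.4 m/s.
Rocket equation: m₀/m_f = exp(Δv / v_e) = exp(1710 / 2923.4) = exp(0.5849) = 1.7949.
m₀ = m_f × 1.7949 = 214,000 × 1.7949 = 384,109 kg.

initial mass ≈ 384000 kg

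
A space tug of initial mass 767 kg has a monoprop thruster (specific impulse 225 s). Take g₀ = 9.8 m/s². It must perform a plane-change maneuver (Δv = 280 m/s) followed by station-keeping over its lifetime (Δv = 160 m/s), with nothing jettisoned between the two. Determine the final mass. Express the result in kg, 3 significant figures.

v_e = Isp · g₀ = 225 × 9.8 = 2205.0 m/s.
After the first burn: m = 767 × exp(−280/2205.0) = 767 × 0.88075 = 675.535 kg.
After the second burn: m = 675.535 × exp(−160/2205.0) = 675.535 × 0.93001 = 628.254 kg.

final mass ≈ 628 kg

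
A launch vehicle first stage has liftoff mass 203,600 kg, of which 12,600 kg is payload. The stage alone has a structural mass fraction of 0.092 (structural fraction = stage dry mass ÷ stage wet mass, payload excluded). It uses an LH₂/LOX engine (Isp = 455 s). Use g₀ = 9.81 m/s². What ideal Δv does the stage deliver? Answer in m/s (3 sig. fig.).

Stage wet mass = m₀ − payload = 203,600 − 12,600 = 191,000 kg.
Stage dry mass = ε × stage wet mass = 0.092 × 191,000 = 17,572 kg.
Burnout mass m_f = stage dry + payload = 17,572 + 12,600 = 30,172 kg.
v_e = Isp · g₀ = 455 × 9.81 = 4463.6 m/s.
Using Δv = v_e ln(m₀/m_f): Δv = v_e · ln(203,600/30,172) = 4463.6 × ln(6.748) = 4463.6 × 1.9092 ≈ 8522 m/s.

Δv ≈ 8520 m/s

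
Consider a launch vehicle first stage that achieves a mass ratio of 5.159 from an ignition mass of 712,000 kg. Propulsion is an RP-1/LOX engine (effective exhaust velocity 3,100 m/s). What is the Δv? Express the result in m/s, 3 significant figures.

Δv = v_e · ln(5.159) = 3100.0 × 1.6407 ≈ 5086.3 m/s.

Δv ≈ 5090 m/s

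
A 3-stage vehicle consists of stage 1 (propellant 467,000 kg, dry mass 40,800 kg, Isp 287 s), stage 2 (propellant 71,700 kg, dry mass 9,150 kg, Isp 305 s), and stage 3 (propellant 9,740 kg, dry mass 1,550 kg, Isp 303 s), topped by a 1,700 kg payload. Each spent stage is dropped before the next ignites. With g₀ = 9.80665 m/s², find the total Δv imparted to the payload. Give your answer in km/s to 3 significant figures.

Ignition mass of stage 1 = 467,000+40,800 + 71,700+9,150 + 9,740+1,550 + 1,700 = 601,640 kg.
Stage 1: m₀ = 601,640 kg, m_f = 601,640 − 467,000 = 134,640 kg; Δv = 287×9.80665×ln(4.469) = 2814.5×1.4971 ≈ 4213 m/s.
Stage 2: m₀ = 93,840 kg, m_f = 93,840 − 71,700 = 22,140 kg; Δv = 305×9.80665×ln(4.238) = 2991.0×1.4442 ≈ 4320 m/s.
Stage 3: m₀ = 12,990 kg, m_f = 12,990 − 9,740 = 3,250 kg; Δv = 303×9.80665×ln(3.997) = 2971.4×1.3855 ≈ 4117 m/s.
Total Δv = 4213 + 4320 + 4117 = 12650 m/s.

Δv ≈ 12.7 km/s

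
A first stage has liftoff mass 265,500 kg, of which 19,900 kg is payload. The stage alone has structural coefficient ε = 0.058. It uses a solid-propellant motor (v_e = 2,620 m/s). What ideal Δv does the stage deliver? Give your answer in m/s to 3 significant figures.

Δv ≈ 5370 m/s

Stage wet mass = m₀ − payload = 265,500 − 19,900 = 245,600 kg.
Stage dry mass = ε × stage wet mass = 0.058 × 245,600 = 14,244.8 kg.
Burnout mass m_f = stage dry + payload = 14,244.8 + 19,900 = 34,144.8 kg.
Δv = v_e · ln(265,500/34,144.8) = 2620.0 × ln(7.776) = 2620.0 × 2.0510 ≈ 5374 m/s.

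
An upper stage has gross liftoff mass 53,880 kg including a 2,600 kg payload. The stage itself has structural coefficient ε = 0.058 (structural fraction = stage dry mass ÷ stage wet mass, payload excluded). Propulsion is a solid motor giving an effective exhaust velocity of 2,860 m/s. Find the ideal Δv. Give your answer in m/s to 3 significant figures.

Δv ≈ 6490 m/s

Stage wet mass = m₀ − payload = 53,880 − 2,600 = 51,280 kg.
Stage dry mass = ε × stage wet mass = 0.058 × 51,280 = 2,974.24 kg.
Burnout mass m_f = stage dry + payload = 2,974.24 + 2,600 = 5,574.24 kg.
By the Tsiolkovsky rocket equation, Δv = v_e · ln(53,880/5,574.24) = 2860.0 × ln(9.666) = 2860.0 × 2.2686 ≈ 6488 m/s.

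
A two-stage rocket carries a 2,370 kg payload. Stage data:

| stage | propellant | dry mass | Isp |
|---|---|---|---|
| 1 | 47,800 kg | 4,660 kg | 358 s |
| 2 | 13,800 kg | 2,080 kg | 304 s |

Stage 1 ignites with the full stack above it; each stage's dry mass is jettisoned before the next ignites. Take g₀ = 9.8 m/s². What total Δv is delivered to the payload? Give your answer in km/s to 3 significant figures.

Δv ≈ 8.16 km/s

Ignition mass of stage 1 = 47,800+4,660 + 13,800+2,080 + 2,370 = 70,710 kg.
Stage 1: m₀ = 70,710 kg, m_f = 70,710 − 47,800 = 22,910 kg; Δv = 358×9.8×ln(3.086) = 3508.4×1.1270 ≈ 3954 m/s.
Stage 2: m₀ = 18,250 kg, m_f = 18,250 − 13,800 = 4,450 kg; Δv = 304×9.8×ln(4.101) = 2979.2×1.4113 ≈ 4204 m/s.
Total Δv = 3954 + 4204 = 8158 m/s.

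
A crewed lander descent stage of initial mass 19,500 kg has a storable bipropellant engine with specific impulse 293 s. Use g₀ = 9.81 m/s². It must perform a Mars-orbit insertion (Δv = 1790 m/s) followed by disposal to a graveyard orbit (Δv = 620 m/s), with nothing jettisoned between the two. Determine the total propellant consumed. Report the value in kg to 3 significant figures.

v_e = Isp · g₀ = 293 × 9.81 = 2874.3 m/s.
After the first burn: m = 19500 × exp(−1790/2874.3) = 19500 × 0.53647 = 10,461.2 kg.
After the second burn: m = 10,461.2 × exp(−620/2874.3) = 10,461.2 × 0.80598 = 8,431.52 kg.
Total propellant = m₀ − m_final = 19500 − 8,431.52 = 11,068.48 kg.

total propellant consumed ≈ 11100 kg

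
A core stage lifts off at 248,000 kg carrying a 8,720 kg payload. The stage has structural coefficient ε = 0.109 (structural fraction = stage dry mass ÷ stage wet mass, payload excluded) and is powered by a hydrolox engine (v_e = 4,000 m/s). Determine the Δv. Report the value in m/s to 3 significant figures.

Δv ≈ 7860 m/s

Stage wet mass = m₀ − payload = 248,000 − 8,720 = 239,280 kg.
Stage dry mass = ε × stage wet mass = 0.109 × 239,280 = 26,081.5 kg.
Burnout mass m_f = stage dry + payload = 26,081.5 + 8,720 = 34,801.5 kg.
Δv = v_e · ln(248,000/34,801.5) = 4000.0 × ln(7.126) = 4000.0 × 1.9638 ≈ 7855 m/s.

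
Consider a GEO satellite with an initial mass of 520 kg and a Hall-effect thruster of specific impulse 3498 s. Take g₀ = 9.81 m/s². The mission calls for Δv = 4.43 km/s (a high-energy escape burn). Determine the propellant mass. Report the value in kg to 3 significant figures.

propellant mass ≈ 63.0 kg

v_e = Isp · g₀ = 3498 × 9.81 = 34315.4 m/s.
Using Δv = v_e ln(m₀/m_f): m₀/m_f = exp(Δv / v_e) = exp(4430 / 34315.4) = exp(0.1291) = 1.1378.
m_f = 520 / 1.1378 = 457.022 kg, so propellant = m₀ − m_f = 520 − 457.022 = 62.978 kg.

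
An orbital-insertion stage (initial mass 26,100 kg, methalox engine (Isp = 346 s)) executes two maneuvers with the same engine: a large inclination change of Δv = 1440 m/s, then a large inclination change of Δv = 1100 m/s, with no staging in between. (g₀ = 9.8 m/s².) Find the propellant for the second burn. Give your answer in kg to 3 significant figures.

propellant for the second burn ≈ 4730 kg

v_e = Isp · g₀ = 346 × 9.8 = 3390.8 m/s.
After the first burn: m = 26100 × exp(−1440/3390.8) = 26100 × 0.65398 = 17,068.9 kg.
After the second burn: m = 17,068.9 × exp(−1100/3390.8) = 17,068.9 × 0.72296 = 12,340.1 kg.
Second-burn propellant = 17,068.9 − 12,340.1 = 4,728.8 kg.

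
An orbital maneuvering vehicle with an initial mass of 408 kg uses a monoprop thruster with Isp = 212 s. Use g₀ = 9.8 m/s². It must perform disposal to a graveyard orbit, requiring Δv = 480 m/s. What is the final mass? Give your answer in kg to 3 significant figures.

v_e = Isp · g₀ = 212 × 9.8 = 2077.6 m/s.
m₀/m_f = exp(Δv / v_e) = exp(480 / 2077.6) = exp(0.2310) = 1.2599.
m_f = m₀ / 1.2599 = 408 / 1.2599 = 323.835 kg.

final mass ≈ 324 kg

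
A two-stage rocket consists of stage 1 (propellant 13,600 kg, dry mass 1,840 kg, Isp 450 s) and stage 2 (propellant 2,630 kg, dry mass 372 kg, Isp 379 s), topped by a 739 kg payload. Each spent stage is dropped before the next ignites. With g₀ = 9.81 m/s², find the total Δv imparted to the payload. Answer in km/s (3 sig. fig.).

Δv ≈ 9.96 km/s

Ignition mass of stage 1 = 13,600+1,840 + 2,630+372 + 739 = 19,181 kg.
Stage 1: m₀ = 19,181 kg, m_f = 19,181 − 13,600 = 5,581 kg; Δv = 450×9.81×ln(3.437) = 4414.5×1.2346 ≈ 5450 m/s.
Stage 2: m₀ = 3,741 kg, m_f = 3,741 − 2,630 = 1,111 kg; Δv = 379×9.81×ln(3.367) = 3718.0×1.2141 ≈ 4514 m/s.
Total Δv = 5450 + 4514 = 9964 m/s.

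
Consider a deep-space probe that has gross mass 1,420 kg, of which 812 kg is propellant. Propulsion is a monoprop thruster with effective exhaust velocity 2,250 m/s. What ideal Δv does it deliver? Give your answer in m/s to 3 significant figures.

Δv ≈ 1910 m/s

m_f = m₀ − m_prop = 1,420 − 812 = 608 kg.
Δv = v_e · ln(m₀/m_f) = 2250.0 × ln(2.336) = 2250.0 × 0.8482 ≈ 1908.5 m/s.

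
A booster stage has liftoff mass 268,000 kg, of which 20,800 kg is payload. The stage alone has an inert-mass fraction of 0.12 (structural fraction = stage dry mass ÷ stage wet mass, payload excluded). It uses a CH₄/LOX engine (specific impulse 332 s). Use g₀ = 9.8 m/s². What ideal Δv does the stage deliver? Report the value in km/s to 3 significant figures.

Stage wet mass = m₀ − payload = 268,000 − 20,800 = 247,200 kg.
Stage dry mass = ε × stage wet mass = 0.12 × 247,200 = 29,664 kg.
Burnout mass m_f = stage dry + payload = 29,664 + 20,800 = 50,464 kg.
v_e = Isp · g₀ = 332 × 9.8 = 3253.6 m/s.
Using Δv = v_e ln(m₀/m_f): Δv = v_e · ln(268,000/50,464) = 3253.6 × ln(5.311) = 3253.6 × 1.6697 ≈ 5433 m/s.

Δv ≈ 5.43 km/s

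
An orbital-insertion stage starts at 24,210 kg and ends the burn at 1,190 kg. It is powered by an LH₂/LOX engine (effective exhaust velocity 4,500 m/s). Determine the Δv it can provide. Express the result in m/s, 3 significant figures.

Rocket equation: Δv = v_e · ln(m₀/m_f) = 4500.0 × ln(20.34) = 4500.0 × 3.0128 ≈ 13557.7 m/s.

Δv ≈ 13600 m/s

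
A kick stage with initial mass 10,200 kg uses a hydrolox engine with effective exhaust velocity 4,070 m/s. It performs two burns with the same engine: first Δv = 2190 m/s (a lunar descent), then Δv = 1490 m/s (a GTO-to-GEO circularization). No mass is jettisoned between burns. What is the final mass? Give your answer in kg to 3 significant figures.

final mass ≈ 4130 kg

After the first burn: m = 10200 × exp(−2190/4070.0) = 10200 × 0.58387 = 5,955.47 kg.
After the second burn: m = 5,955.47 × exp(−1490/4070.0) = 5,955.47 × 0.69344 = 4,129.76 kg.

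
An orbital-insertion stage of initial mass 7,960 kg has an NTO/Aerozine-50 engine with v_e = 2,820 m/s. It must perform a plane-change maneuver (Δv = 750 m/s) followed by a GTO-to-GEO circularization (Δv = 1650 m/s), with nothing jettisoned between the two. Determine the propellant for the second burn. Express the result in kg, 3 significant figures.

propellant for the second burn ≈ 2700 kg

After the first burn: m = 7960 × exp(−750/2820.0) = 7960 × 0.76647 = 6,101.1 kg.
After the second burn: m = 6,101.1 × exp(−1650/2820.0) = 6,101.1 × 0.55705 = 3,398.62 kg.
Second-burn propellant = 6,101.1 − 3,398.62 = 2,702.48 kg.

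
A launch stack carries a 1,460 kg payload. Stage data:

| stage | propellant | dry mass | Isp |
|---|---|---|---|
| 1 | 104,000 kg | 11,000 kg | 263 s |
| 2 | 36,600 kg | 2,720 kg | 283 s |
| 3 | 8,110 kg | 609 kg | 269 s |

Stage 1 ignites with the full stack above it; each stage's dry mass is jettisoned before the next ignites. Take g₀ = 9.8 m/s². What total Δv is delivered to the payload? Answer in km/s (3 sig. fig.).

Ignition mass of stage 1 = 104,000+11,000 + 36,600+2,720 + 8,110+609 + 1,460 = 164,499 kg.
Stage 1: m₀ = 164,499 kg, m_f = 164,499 − 104,000 = 60,499 kg; Δv = 263×9.8×ln(2.719) = 2577.4×1.0003 ≈ 2578 m/s.
Stage 2: m₀ = 49,499 kg, m_f = 49,499 − 36,600 = 12,899 kg; Δv = 283×9.8×ln(3.837) = 2773.4×1.3448 ≈ 3730 m/s.
Stage 3: m₀ = 10,179 kg, m_f = 10,179 − 8,110 = 2,069 kg; Δv = 269×9.8×ln(4.92) = 2636.2×1.5933 ≈ 4200 m/s.
Total Δv = 2578 + 3730 + 4200 = 10508 m/s.

Δv ≈ 10.5 km/s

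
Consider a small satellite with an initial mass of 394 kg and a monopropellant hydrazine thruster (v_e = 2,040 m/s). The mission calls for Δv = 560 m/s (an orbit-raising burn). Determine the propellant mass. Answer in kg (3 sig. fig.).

Rocket equation: m₀/m_f = exp(Δv / v_e) = exp(560 / 2040.0) = exp(0.2745) = 1.3159.
m_f = 394 / 1.3159 = 299.415 kg, so propellant = m₀ − m_f = 394 − 299.415 = 94.585 kg.

propellant mass ≈ 94.6 kg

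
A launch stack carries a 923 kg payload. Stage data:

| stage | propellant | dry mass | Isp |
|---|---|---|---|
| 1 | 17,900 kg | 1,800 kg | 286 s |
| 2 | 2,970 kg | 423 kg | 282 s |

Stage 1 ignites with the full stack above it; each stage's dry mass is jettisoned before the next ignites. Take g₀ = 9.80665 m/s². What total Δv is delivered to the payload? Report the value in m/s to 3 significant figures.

Δv ≈ 7060 m/s

Ignition mass of stage 1 = 17,900+1,800 + 2,970+423 + 923 = 24,016 kg.
Stage 1: m₀ = 24,016 kg, m_f = 24,016 − 17,900 = 6,116 kg; Δv = 286×9.80665×ln(3.927) = 2804.7×1.3678 ≈ 3836 m/s.
Stage 2: m₀ = 4,316 kg, m_f = 4,316 − 2,970 = 1,346 kg; Δv = 282×9.80665×ln(3.207) = 2765.5×1.1652 ≈ 3222 m/s.
Total Δv = 3836 + 3222 = 7058 m/s.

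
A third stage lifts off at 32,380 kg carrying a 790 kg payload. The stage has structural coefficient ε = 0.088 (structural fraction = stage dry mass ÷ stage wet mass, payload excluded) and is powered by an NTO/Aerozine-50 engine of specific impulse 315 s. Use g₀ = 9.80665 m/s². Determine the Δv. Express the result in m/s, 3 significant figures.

Stage wet mass = m₀ − payload = 32,380 − 790 = 31,590 kg.
Stage dry mass = ε × stage wet mass = 0.088 × 31,590 = 2,779.92 kg.
Burnout mass m_f = stage dry + payload = 2,779.92 + 790 = 3,569.92 kg.
v_e = Isp · g₀ = 315 × 9.80665 = 3089.1 m/s.
Δv = v_e · ln(32,380/3,569.92) = 3089.1 × ln(9.07) = 3089.1 × 2.2050 ≈ 6811 m/s.

Δv ≈ 6810 m/s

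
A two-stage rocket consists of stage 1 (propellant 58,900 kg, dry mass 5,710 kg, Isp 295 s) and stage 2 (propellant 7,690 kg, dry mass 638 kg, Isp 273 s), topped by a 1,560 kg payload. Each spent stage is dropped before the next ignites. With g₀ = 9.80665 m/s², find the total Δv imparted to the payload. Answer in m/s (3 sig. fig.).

Δv ≈ 8550 m/s

Ignition mass of stage 1 = 58,900+5,710 + 7,690+638 + 1,560 = 74,498 kg.
Stage 1: m₀ = 74,498 kg, m_f = 74,498 − 58,900 = 15,598 kg; Δv = 295×9.80665×ln(4.776) = 2893.0×1.5636 ≈ 4524 m/s.
Stage 2: m₀ = 9,888 kg, m_f = 9,888 − 7,690 = 2,198 kg; Δv = 273×9.80665×ln(4.499) = 2677.2×1.5038 ≈ 4026 m/s.
Total Δv = 4524 + 4026 = 8550 m/s.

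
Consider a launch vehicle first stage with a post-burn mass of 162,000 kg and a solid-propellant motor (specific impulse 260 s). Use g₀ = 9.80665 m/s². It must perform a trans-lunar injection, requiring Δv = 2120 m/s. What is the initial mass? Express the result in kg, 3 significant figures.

initial mass ≈ 372000 kg

v_e = Isp · g₀ = 260 × 9.80665 = 2549.7 m/s.
By the Tsiolkovsky rocket equation, m₀/m_f = exp(Δv / v_e) = exp(2120 / 2549.7) = exp(0.8315) = 2.2967.
m₀ = m_f × 2.2967 = 162,000 × 2.2967 = 372,065 kg.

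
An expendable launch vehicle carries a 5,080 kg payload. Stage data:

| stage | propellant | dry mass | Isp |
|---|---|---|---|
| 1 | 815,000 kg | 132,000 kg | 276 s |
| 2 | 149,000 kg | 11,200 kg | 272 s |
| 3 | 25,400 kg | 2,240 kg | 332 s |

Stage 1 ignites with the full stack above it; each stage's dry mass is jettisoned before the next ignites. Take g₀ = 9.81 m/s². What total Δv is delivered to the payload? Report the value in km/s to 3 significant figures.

Δv ≈ 12.2 km/s

Ignition mass of stage 1 = 815,000+132,000 + 149,000+11,200 + 25,400+2,240 + 5,080 = 1,139,920 kg.
Stage 1: m₀ = 1,139,920 kg, m_f = 1,139,920 − 815,000 = 324,920 kg; Δv = 276×9.81×ln(3.508) = 2707.6×1.2551 ≈ 3398 m/s.
Stage 2: m₀ = 192,920 kg, m_f = 192,920 − 149,000 = 43,920 kg; Δv = 272×9.81×ln(4.393) = 2668.3×1.4799 ≈ 3949 m/s.
Stage 3: m₀ = 32,720 kg, m_f = 32,720 − 25,400 = 7,320 kg; Δv = 332×9.81×ln(4.47) = 3256.9×1.4974 ≈ 4877 m/s.
Total Δv = 3398 + 3949 + 4877 = 12224 m/s.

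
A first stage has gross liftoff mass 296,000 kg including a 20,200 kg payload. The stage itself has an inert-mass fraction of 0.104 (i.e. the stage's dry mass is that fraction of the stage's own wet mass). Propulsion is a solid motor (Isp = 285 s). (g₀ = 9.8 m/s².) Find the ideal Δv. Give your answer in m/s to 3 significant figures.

Δv ≈ 5030 m/s

Stage wet mass = m₀ − payload = 296,000 − 20,200 = 275,800 kg.
Stage dry mass = ε × stage wet mass = 0.104 × 275,800 = 28,683.2 kg.
Burnout mass m_f = stage dry + payload = 28,683.2 + 20,200 = 48,883.2 kg.
v_e = Isp · g₀ = 285 × 9.8 = 2793.0 m/s.
Δv = v_e · ln(296,000/48,883.2) = 2793.0 × ln(6.055) = 2793.0 × 1.8009 ≈ 5030 m/s.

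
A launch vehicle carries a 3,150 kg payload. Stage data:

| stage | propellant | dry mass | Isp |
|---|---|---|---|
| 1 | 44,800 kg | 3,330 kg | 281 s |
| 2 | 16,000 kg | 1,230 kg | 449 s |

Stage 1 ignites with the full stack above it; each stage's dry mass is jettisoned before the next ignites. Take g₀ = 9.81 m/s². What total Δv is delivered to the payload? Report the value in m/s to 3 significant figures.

Ignition mass of stage 1 = 44,800+3,330 + 16,000+1,230 + 3,150 = 68,510 kg.
Stage 1: m₀ = 68,510 kg, m_f = 68,510 − 44,800 = 23,710 kg; Δv = 281×9.81×ln(2.889) = 2756.6×1.0611 ≈ 2925 m/s.
Stage 2: m₀ = 20,380 kg, m_f = 20,380 − 16,000 = 4,380 kg; Δv = 449×9.81×ln(4.653) = 4404.7×1.5375 ≈ 6772 m/s.
Total Δv = 2925 + 6772 = 9697 m/s.

Δv ≈ 9700 m/s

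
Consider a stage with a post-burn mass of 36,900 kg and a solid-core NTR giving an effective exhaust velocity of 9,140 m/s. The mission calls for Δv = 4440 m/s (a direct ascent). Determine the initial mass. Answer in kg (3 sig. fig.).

initial mass ≈ 60000 kg

m₀/m_f = exp(Δv / v_e) = exp(4440 / 9140.0) = exp(0.4858) = 1.6254.
m₀ = m_f × 1.6254 = 36,900 × 1.6254 = 59,977.3 kg.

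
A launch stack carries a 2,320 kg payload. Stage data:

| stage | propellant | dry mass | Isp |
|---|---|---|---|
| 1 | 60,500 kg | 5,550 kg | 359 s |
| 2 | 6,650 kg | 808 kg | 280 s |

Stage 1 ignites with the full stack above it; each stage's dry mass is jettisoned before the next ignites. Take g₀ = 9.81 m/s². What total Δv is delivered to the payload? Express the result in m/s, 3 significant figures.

Ignition mass of stage 1 = 60,500+5,550 + 6,650+808 + 2,320 = 75,828 kg.
Stage 1: m₀ = 75,828 kg, m_f = 75,828 − 60,500 = 15,328 kg; Δv = 359×9.81×ln(4.947) = 3521.8×1.5988 ≈ 5631 m/s.
Stage 2: m₀ = 9,778 kg, m_f = 9,778 − 6,650 = 3,128 kg; Δv = 280×9.81×ln(3.126) = 2746.8×1.1397 ≈ 3131 m/s.
Total Δv = 5631 + 3131 = 8762 m/s.

Δv ≈ 8760 m/s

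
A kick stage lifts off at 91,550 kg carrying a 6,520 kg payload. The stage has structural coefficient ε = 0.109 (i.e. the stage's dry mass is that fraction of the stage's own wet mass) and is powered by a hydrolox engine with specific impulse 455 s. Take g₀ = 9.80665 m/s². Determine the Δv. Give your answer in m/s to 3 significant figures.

Δv ≈ 7840 m/s

Stage wet mass = m₀ − payload = 91,550 − 6,520 = 85,030 kg.
Stage dry mass = ε × stage wet mass = 0.109 × 85,030 = 9,268.27 kg.
Burnout mass m_f = stage dry + payload = 9,268.27 + 6,520 = 15,788.27 kg.
v_e = Isp · g₀ = 455 × 9.80665 = 4462.0 m/s.
From the ideal rocket equation, Δv = v_e · ln(91,550/15,788.27) = 4462.0 × ln(5.799) = 4462.0 × 1.7576 ≈ 7843 m/s.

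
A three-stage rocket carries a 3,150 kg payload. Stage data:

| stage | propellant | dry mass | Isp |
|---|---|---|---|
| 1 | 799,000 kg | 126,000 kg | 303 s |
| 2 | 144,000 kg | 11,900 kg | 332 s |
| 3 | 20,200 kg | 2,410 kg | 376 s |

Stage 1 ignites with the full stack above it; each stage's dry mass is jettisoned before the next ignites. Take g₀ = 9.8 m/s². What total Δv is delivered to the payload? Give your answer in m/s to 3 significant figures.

Δv ≈ 14600 m/s

Ignition mass of stage 1 = 799,000+126,000 + 144,000+11,900 + 20,200+2,410 + 3,150 = 1,106,660 kg.
Stage 1: m₀ = 1,106,660 kg, m_f = 1,106,660 − 799,000 = 307,660 kg; Δv = 303×9.8×ln(3.597) = 2969.4×1.2801 ≈ 3801 m/s.
Stage 2: m₀ = 181,660 kg, m_f = 181,660 − 144,000 = 37,660 kg; Δv = 332×9.8×ln(4.824) = 3253.6×1.5735 ≈ 5120 m/s.
Stage 3: m₀ = 25,760 kg, m_f = 25,760 − 20,200 = 5,560 kg; Δv = 376×9.8×ln(4.633) = 3684.8×1.5332 ≈ 5650 m/s.
Total Δv = 3801 + 5120 + 5650 = 14571 m/s.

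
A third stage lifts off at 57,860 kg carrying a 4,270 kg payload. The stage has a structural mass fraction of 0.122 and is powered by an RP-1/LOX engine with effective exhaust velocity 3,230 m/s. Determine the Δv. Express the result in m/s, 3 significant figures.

Stage wet mass = m₀ − payload = 57,860 − 4,270 = 53,590 kg.
Stage dry mass = ε × stage wet mass = 0.122 × 53,590 = 6,537.98 kg.
Burnout mass m_f = stage dry + payload = 6,537.98 + 4,270 = 10,807.98 kg.
Δv = v_e · ln(57,860/10,807.98) = 3230.0 × ln(5.353) = 3230.0 × 1.6777 ≈ 5419 m/s.

Δv ≈ 5420 m/s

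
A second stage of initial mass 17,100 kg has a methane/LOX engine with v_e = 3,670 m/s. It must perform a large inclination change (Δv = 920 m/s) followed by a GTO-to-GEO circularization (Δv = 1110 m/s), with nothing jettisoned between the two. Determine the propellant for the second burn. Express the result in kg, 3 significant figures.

propellant for the second burn ≈ 3470 kg

After the first burn: m = 17100 × exp(−920/3670.0) = 17100 × 0.77827 = 13,308.4 kg.
After the second burn: m = 13,308.4 × exp(−1110/3670.0) = 13,308.4 × 0.73900 = 9,834.91 kg.
Second-burn propellant = 13,308.4 − 9,834.91 = 3,473.49 kg.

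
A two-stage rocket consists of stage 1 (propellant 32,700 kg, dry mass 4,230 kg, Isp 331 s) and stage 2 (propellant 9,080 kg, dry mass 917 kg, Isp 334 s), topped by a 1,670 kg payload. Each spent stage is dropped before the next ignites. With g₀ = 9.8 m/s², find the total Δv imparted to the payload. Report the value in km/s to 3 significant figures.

Ignition mass of stage 1 = 32,700+4,230 + 9,080+917 + 1,670 = 48,597 kg.
Stage 1: m₀ = 48,597 kg, m_f = 48,597 − 32,700 = 15,897 kg; Δv = 331×9.8×ln(3.057) = 3243.8×1.1174 ≈ 3625 m/s.
Stage 2: m₀ = 11,667 kg, m_f = 11,667 − 9,080 = 2,587 kg; Δv = 334×9.8×ln(4.51) = 3273.2×1.5063 ≈ 4930 m/s.
Total Δv = 3625 + 4930 = 8555 m/s.

Δv ≈ 8.56 km/s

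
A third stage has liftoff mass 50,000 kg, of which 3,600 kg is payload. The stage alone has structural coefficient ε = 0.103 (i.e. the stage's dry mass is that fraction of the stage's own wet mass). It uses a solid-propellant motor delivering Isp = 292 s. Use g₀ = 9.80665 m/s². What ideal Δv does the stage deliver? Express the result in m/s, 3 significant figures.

Stage wet mass = m₀ − payload = 50,000 − 3,600 = 46,400 kg.
Stage dry mass = ε × stage wet mass = 0.103 × 46,400 = 4,779.2 kg.
Burnout mass m_f = stage dry + payload = 4,779.2 + 3,600 = 8,379.2 kg.
v_e = Isp · g₀ = 292 × 9.80665 = 2863.5 m/s.
By the Tsiolkovsky rocket equation, Δv = v_e · ln(50,000/8,379.2) = 2863.5 × ln(5.967) = 2863.5 × 1.7863 ≈ 5115 m/s.

Δv ≈ 5120 m/s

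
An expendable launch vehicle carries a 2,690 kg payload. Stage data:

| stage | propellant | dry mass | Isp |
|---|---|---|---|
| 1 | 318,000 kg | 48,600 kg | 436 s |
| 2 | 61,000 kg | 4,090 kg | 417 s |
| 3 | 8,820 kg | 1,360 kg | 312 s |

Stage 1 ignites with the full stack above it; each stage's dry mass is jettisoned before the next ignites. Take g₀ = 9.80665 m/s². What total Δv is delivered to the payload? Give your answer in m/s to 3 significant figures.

Ignition mass of stage 1 = 318,000+48,600 + 61,000+4,090 + 8,820+1,360 + 2,690 = 444,560 kg.
Stage 1: m₀ = 444,560 kg, m_f = 444,560 − 318,000 = 126,560 kg; Δv = 436×9.80665×ln(3.513) = 4275.7×1.2564 ≈ 5372 m/s.
Stage 2: m₀ = 77,960 kg, m_f = 77,960 − 61,000 = 16,960 kg; Δv = 417×9.80665×ln(4.597) = 4089.4×1.5253 ≈ 6238 m/s.
Stage 3: m₀ = 12,870 kg, m_f = 12,870 − 8,820 = 4,050 kg; Δv = 312×9.80665×ln(3.178) = 3059.7×1.1562 ≈ 3538 m/s.
Total Δv = 5372 + 6238 + 3538 = 15148 m/s.

Δv ≈ 15100 m/s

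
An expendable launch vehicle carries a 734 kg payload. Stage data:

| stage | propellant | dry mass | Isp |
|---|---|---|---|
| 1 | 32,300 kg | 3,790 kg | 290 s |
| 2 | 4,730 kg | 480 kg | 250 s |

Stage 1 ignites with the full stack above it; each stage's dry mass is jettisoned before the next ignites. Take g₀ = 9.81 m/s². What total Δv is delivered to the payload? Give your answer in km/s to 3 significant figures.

Δv ≈ 8.06 km/s

Ignition mass of stage 1 = 32,300+3,790 + 4,730+480 + 734 = 42,034 kg.
Stage 1: m₀ = 42,034 kg, m_f = 42,034 − 32,300 = 9,734 kg; Δv = 290×9.81×ln(4.318) = 2844.9×1.4629 ≈ 4162 m/s.
Stage 2: m₀ = 5,944 kg, m_f = 5,944 − 4,730 = 1,214 kg; Δv = 250×9.81×ln(4.896) = 2452.5×1.5885 ≈ 3896 m/s.
Total Δv = 4162 + 3896 = 8058 m/s.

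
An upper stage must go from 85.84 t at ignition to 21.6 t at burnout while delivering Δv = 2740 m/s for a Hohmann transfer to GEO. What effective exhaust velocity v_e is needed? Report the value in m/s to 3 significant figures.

v_e ≈ 1990 m/s

ln(m₀/m_f) = ln(85840/21600) = ln(3.974) = 1.3798.
By the Tsiolkovsky rocket equation, v_e = Δv / ln(m₀/m_f) = 2740 / 1.3798 = 1985.8 m/s.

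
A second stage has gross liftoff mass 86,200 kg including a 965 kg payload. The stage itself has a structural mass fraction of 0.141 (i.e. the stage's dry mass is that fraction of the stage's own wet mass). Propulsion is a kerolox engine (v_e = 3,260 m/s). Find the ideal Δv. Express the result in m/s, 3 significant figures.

Stage wet mass = m₀ − payload = 86,200 − 965 = 85,235 kg.
Stage dry mass = ε × stage wet mass = 0.141 × 85,235 = 12,018.1 kg.
Burnout mass m_f = stage dry + payload = 12,018.1 + 965 = 12,983.1 kg.
Δv = v_e · ln(86,200/12,983.1) = 3260.0 × ln(6.639) = 3260.0 × 1.8930 ≈ 6171 m/s.

Δv ≈ 6170 m/s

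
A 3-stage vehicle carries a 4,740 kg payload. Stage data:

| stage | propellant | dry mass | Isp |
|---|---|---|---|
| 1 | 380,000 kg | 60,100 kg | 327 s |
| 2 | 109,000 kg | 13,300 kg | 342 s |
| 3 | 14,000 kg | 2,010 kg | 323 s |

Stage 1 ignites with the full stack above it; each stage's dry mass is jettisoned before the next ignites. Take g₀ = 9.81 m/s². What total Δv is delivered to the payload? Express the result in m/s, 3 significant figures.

Ignition mass of stage 1 = 380,000+60,100 + 109,000+13,300 + 14,000+2,010 + 4,740 = 583,150 kg.
Stage 1: m₀ = 583,150 kg, m_f = 583,150 − 380,000 = 203,150 kg; Δv = 327×9.81×ln(2.871) = 3207.9×1.0545 ≈ 3383 m/s.
Stage 2: m₀ = 143,050 kg, m_f = 143,050 − 109,000 = 34,050 kg; Δv = 342×9.81×ln(4.201) = 3355.0×1.4354 ≈ 4816 m/s.
Stage 3: m₀ = 20,750 kg, m_f = 20,750 − 14,000 = 6,750 kg; Δv = 323×9.81×ln(3.074) = 3168.6×1.1230 ≈ 3558 m/s.
Total Δv = 3383 + 4816 + 3558 = 11757 m/s.

Δv ≈ 11800 m/s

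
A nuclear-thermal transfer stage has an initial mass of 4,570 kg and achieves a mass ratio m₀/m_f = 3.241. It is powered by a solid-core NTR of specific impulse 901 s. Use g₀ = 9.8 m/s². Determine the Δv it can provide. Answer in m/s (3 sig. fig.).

v_e = Isp · g₀ = 901 × 9.8 = 8829.8 m/s.
Using Δv = v_e ln(m₀/m_f): Δv = v_e · ln(3.241) = 8829.8 × 1.1759 ≈ 10382.8 m/s.

Δv ≈ 10400 m/s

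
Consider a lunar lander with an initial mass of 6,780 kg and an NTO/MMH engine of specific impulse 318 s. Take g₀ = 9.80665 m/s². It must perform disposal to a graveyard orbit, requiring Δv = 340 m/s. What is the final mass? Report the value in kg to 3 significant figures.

v_e = Isp · g₀ = 318 × 9.80665 = 3118.5 m/s.
Rocket equation: m₀/m_f = exp(Δv / v_e) = exp(340 / 3118.5) = exp(0.1090) = 1.1152.
m_f = m₀ / 1.1152 = 6,780 / 1.1152 = 6,079.63 kg.

final mass ≈ 6080 kg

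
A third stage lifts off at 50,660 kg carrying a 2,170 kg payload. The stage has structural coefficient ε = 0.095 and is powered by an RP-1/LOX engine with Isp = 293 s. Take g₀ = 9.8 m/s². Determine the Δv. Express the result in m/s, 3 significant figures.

Δv ≈ 5780 m/s

Stage wet mass = m₀ − payload = 50,660 − 2,170 = 48,490 kg.
Stage dry mass = ε × stage wet mass = 0.095 × 48,490 = 4,606.55 kg.
Burnout mass m_f = stage dry + payload = 4,606.55 + 2,170 = 6,776.55 kg.
v_e = Isp · g₀ = 293 × 9.8 = 2871.4 m/s.
By the Tsiolkovsky rocket equation, Δv = v_e · ln(50,660/6,776.55) = 2871.4 × ln(7.476) = 2871.4 × 2.0117 ≈ 5776 m/s.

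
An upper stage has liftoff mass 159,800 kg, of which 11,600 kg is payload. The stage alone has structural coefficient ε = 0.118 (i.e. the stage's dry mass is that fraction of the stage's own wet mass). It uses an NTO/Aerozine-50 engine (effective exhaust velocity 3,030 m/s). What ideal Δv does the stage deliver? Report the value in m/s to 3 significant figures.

Stage wet mass = m₀ − payload = 159,800 − 11,600 = 148,200 kg.
Stage dry mass = ε × stage wet mass = 0.118 × 148,200 = 17,487.6 kg.
Burnout mass m_f = stage dry + payload = 17,487.6 + 11,600 = 29,087.6 kg.
Δv = v_e · ln(159,800/29,087.6) = 3030.0 × ln(5.494) = 3030.0 × 1.7036 ≈ 5162 m/s.

Δv ≈ 5160 m/s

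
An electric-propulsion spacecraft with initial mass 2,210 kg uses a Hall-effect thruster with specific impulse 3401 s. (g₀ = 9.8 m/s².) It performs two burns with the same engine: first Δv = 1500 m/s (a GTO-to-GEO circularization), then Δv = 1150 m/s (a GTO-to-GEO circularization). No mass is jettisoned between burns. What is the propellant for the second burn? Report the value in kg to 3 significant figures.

propellant for the second burn ≈ 71.7 kg

v_e = Isp · g₀ = 3401 × 9.8 = 33329.8 m/s.
After the first burn: m = 2210 × exp(−1500/33329.8) = 2210 × 0.95599 = 2,112.74 kg.
After the second burn: m = 2,112.74 × exp(−1150/33329.8) = 2,112.74 × 0.96608 = 2,041.08 kg.
Second-burn propellant = 2,112.74 − 2,041.08 = 71.66 kg.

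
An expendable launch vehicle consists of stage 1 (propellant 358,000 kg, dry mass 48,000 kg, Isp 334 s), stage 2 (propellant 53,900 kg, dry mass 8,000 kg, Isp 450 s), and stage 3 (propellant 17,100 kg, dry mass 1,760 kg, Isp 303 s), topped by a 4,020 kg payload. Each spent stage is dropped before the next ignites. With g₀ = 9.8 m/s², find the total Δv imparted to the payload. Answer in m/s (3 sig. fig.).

Δv ≈ 12800 m/s

Ignition mass of stage 1 = 358,000+48,000 + 53,900+8,000 + 17,100+1,760 + 4,020 = 490,780 kg.
Stage 1: m₀ = 490,780 kg, m_f = 490,780 − 358,000 = 132,780 kg; Δv = 334×9.8×ln(3.696) = 3273.2×1.3073 ≈ 4279 m/s.
Stage 2: m₀ = 84,780 kg, m_f = 84,780 − 53,900 = 30,880 kg; Δv = 450×9.8×ln(2.745) = 4410.0×1.0100 ≈ 4454 m/s.
Stage 3: m₀ = 22,880 kg, m_f = 22,880 − 17,100 = 5,780 kg; Δv = 303×9.8×ln(3.958) = 2969.4×1.3759 ≈ 4085 m/s.
Total Δv = 4279 + 4454 + 4085 = 12818 m/s.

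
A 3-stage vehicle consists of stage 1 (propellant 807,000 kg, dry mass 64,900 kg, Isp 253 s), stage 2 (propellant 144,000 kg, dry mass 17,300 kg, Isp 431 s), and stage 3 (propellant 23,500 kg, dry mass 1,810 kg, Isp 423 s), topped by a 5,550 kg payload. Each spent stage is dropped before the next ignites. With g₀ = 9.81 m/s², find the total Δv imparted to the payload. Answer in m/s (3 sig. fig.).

Ignition mass of stage 1 = 807,000+64,900 + 144,000+17,300 + 23,500+1,810 + 5,550 = 1,064,060 kg.
Stage 1: m₀ = 1,064,060 kg, m_f = 1,064,060 − 807,000 = 257,060 kg; Δv = 253×9.81×ln(4.139) = 2481.9×1.4205 ≈ 3526 m/s.
Stage 2: m₀ = 192,160 kg, m_f = 192,160 − 144,000 = 48,160 kg; Δv = 431×9.81×ln(3.99) = 4228.1×1.3838 ≈ 5851 m/s.
Stage 3: m₀ = 30,860 kg, m_f = 30,860 − 23,500 = 7,360 kg; Δv = 423×9.81×ln(4.193) = 4149.6×1.4334 ≈ 5948 m/s.
Total Δv = 3526 + 5851 + 5948 = 15325 m/s.

Δv ≈ 15300 m/s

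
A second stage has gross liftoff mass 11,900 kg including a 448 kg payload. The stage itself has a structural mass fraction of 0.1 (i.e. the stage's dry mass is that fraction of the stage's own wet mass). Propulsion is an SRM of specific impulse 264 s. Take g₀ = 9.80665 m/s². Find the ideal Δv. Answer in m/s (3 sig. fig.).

Stage wet mass = m₀ − payload = 11,900 − 448 = 11,452 kg.
Stage dry mass = ε × stage wet mass = 0.1 × 11,452 = 1,145.2 kg.
Burnout mass m_f = stage dry + payload = 1,145.2 + 448 = 1,593.2 kg.
v_e = Isp · g₀ = 264 × 9.80665 = 2589.0 m/s.
Δv = v_e · ln(11,900/1,593.2) = 2589.0 × ln(7.469) = 2589.0 × 2.0108 ≈ 5206 m/s.

Δv ≈ 5210 m/s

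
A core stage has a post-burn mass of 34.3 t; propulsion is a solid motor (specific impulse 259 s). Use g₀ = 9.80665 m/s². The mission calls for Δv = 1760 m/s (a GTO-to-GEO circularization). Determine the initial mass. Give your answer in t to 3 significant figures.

initial mass ≈ 68.6 t

v_e = Isp · g₀ = 259 × 9.80665 = 2539.9 m/s.
Using Δv = v_e ln(m₀/m_f): m₀/m_f = exp(Δv / v_e) = exp(1760 / 2539.9) = exp(0.6929) = 1.9996.
m₀ = m_f × 1.9996 = 34.3 × 1.9996 = 68.5863 t.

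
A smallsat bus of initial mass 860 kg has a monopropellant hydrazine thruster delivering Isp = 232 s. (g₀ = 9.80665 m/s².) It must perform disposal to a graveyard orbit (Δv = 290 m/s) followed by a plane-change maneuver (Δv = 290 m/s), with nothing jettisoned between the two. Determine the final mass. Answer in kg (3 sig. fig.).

v_e = Isp · g₀ = 232 × 9.80665 = 2275.1 m/s.
After the first burn: m = 860 × exp(−290/2275.1) = 860 × 0.88032 = 757.075 kg.
After the second burn: m = 757.075 × exp(−290/2275.1) = 757.075 × 0.88032 = 666.468 kg.

final mass ≈ 666 kg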